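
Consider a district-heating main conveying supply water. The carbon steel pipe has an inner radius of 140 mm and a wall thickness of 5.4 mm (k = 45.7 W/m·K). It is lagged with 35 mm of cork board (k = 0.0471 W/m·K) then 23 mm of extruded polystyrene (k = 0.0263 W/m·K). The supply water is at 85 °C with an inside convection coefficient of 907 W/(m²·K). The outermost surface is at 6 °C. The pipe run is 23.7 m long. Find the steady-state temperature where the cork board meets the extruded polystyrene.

T ≈ 45.4 °C

For a radial system each layer contributes R = ln(r_out/r_in)/(2πkL); films add R = 1/(hA).
R_inner film = 1/(h_i·2πr₁L) = 1/(907×2π×0.14×23.7) = 5.289×10^-5 K/W
R_carbon steel pipe wall = ln(145.4/140)/(2π×45.7×23.7) = 5.561×10^-6 K/W
R_cork board = ln(180.4/145.4)/(2π×0.0471×23.7) = 0.03075 K/W
R_extruded polystyrene = ln(203.4/180.4)/(2π×0.0263×23.7) = 0.03064 K/W
R_total = 0.06145 K/W
Q = ΔT/R_total = 79/0.06145
Q = 1290 W
T_interface = T_inner − Q·ΣR(inner→interface) = 85 − 1290×0.03081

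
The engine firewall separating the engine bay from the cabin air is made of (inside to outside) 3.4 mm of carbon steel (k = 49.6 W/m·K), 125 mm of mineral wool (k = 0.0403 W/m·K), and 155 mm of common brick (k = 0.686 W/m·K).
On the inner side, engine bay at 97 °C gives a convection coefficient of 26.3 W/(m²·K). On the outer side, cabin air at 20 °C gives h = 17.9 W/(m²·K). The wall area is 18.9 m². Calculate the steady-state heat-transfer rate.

Series thermal resistances:
R_inner film = 1/(h_i·A) = 1/(26.3×18.9) = 0.002012 K/W
R_carbon steel = L/(kA) = 0.0034/(49.6×18.9) = 3.627×10^-6 K/W
R_mineral wool = L/(kA) = 0.125/(0.0403×18.9) = 0.1641 K/W
R_common brick = L/(kA) = 0.155/(0.686×18.9) = 0.01195 K/W
R_outer film = 1/(h_o·A) = 1/(17.9×18.9) = 0.002956 K/W
R_total = 0.181 K/W
Q = ΔT / R_total = 77 / 0.181

Q ≈ 425 W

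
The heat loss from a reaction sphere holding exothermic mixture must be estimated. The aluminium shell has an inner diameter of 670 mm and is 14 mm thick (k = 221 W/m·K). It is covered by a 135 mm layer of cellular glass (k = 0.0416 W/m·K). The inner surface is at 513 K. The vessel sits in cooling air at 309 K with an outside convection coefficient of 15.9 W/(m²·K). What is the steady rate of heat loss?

Q ≈ 132 W

For a spherical shell R = (1/r₁ − 1/r₂)/(4πk); film R = 1/(h·4πr²). In series:
R_aluminium shell = (1/0.335 − 1/0.349)/(4π×221) = 4.312×10^-5 K/W
R_cellular glass = (1/0.349 − 1/0.484)/(4π×0.0416) = 1.529 K/W
R_outer film = 1/(h·4πr_o²) = 1/(15.9×4π×0.484²) = 0.02136 K/W
R_total = 1.55 K/W
Q = ΔT/R_total = 204/1.55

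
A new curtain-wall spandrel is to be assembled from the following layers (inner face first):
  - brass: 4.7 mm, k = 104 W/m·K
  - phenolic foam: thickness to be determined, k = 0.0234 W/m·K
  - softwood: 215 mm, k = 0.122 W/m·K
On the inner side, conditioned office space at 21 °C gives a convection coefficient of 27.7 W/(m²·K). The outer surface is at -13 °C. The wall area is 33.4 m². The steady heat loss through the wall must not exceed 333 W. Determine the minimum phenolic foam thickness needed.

Series thermal resistances:
R_inner film = 1/(h_i·A) = 1/(27.7×33.4) = 0.001081 K/W
R_brass = L/(kA) = 0.0047/(104×33.4) = 1.353×10^-6 K/W
R_softwood = L/(kA) = 0.215/(0.122×33.4) = 0.05276 K/W
Sum of the known resistances R_other = 0.05385 K/W
Required total resistance R_tot = ΔT/Q_allow = 34/333 = 0.1021 K/W
R_phenolic foam = R_tot − R_other = 0.04826 K/W
L = R·k·A = 0.04826×0.0234×33.4

L ≈ 37.7 mm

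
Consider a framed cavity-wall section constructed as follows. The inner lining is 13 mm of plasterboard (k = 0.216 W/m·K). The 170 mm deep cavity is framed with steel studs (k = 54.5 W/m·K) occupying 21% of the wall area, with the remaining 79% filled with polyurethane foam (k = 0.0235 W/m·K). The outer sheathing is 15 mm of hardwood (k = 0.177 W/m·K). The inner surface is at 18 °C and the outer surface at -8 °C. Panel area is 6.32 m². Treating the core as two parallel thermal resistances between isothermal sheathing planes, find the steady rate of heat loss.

Sheathing layers in series; stud and cavity paths in parallel between them.
R_inner = 0.013/(0.216×6.32) = 0.009523 K/W
R_stud  = 0.17/(54.5×0.21×6.32) = 0.00235 K/W
R_cav   = 0.17/(0.0235×0.79×6.32) = 1.449 K/W
1/R_core = 1/R_stud + 1/R_cav → R_core = 0.002346 K/W
R_outer = 0.015/(0.177×6.32) = 0.01341 K/W
R_total = 0.02528 K/W
Q = ΔT/R_total = 26/0.02528

Q ≈ 1030 W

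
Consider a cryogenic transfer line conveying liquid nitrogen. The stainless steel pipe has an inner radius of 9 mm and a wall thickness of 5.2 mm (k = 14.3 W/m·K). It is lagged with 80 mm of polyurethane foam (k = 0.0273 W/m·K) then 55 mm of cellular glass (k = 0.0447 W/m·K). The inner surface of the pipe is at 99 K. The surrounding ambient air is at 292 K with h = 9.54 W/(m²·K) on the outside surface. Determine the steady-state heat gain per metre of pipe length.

Cylindrical conduction, so R = ln(r₂/r₁)/(2πkL) per layer, in series:
R_stainless steel pipe wall = ln(14.2/9)/(2π×14.3×1) = 0.005075 K/W
R_polyurethane foam = ln(94.2/14.2)/(2π×0.0273×1) = 11.03 K/W
R_cellular glass = ln(149.2/94.2)/(2π×0.0447×1) = 1.637 K/W
R_outer film = 1/(h_o·2πr_oL) = 1/(9.54×2π×0.1492×1) = 0.1118 K/W
R_total = 12.79 K/W
Q = ΔT/R_total = 193/12.79

q′ ≈ 15.1 W/m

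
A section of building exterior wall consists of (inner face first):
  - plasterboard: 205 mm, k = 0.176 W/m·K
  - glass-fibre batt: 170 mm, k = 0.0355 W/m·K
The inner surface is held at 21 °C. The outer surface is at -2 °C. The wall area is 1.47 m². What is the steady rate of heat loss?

Series thermal resistances:
R_plasterboard = L/(kA) = 0.205/(0.176×1.47) = 0.7924 K/W
R_glass-fibre batt = L/(kA) = 0.17/(0.0355×1.47) = 3.258 K/W
R_total = 4.05 K/W
Q = ΔT / R_total = 23 / 4.05

Q ≈ 5.68 W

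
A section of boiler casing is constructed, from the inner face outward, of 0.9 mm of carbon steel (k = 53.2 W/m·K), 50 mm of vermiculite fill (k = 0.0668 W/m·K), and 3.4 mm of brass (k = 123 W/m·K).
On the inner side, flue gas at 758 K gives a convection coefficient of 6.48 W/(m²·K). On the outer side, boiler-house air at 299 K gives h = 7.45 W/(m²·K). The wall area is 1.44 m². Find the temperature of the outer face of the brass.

Thermal resistances in series:
R_inner film = 1/(h_i·A) = 1/(6.48×1.44) = 0.1072 K/W
R_carbon steel = L/(kA) = 0.0009/(53.2×1.44) = 1.175×10^-5 K/W
R_vermiculite fill = L/(kA) = 0.05/(0.0668×1.44) = 0.5198 K/W
R_brass = L/(kA) = 0.0034/(123×1.44) = 1.92×10^-5 K/W
R_outer film = 1/(h_o·A) = 1/(7.45×1.44) = 0.09321 K/W
R_total = 0.7202 K/W;  Q = ΔT/R_total = 459/0.7202 = 637.3 W
T_interface = T_inner − Q·ΣR(inner→interface) = 758 − 637×0.627

T ≈ 358 K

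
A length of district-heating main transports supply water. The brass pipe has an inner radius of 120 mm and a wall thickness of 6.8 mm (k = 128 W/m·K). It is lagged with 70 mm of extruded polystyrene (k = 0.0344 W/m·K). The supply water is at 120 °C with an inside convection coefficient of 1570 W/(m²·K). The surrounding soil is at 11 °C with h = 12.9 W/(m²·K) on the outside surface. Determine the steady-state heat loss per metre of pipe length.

Radial resistances (cylindrical: R_cond = ln(r_o/r_i)/(2πkL), R_conv = 1/(h·2πrL)):
R_inner film = 1/(h_i·2πr₁L) = 1/(1570×2π×0.12×1) = 8.448×10^-4 K/W
R_brass pipe wall = ln(126.8/120)/(2π×128×1) = 6.854×10^-5 K/W
R_extruded polystyrene = ln(196.8/126.8)/(2π×0.0344×1) = 2.034 K/W
R_outer film = 1/(h_o·2πr_oL) = 1/(12.9×2π×0.1968×1) = 0.06269 K/W
R_total = 2.097 K/W
Q = ΔT/R_total = 109/2.097

q′ ≈ 52 W/m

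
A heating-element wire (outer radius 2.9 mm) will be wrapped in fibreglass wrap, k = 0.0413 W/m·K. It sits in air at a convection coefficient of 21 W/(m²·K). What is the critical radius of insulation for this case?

r_cr ≈ 1.97 mm

For a cylinder r_cr = k/h = 0.0413/21
r_cr = 1.97 mm; since the bare radius (2.9 mm) is above r_cr, any added insulation will reduce heat loss.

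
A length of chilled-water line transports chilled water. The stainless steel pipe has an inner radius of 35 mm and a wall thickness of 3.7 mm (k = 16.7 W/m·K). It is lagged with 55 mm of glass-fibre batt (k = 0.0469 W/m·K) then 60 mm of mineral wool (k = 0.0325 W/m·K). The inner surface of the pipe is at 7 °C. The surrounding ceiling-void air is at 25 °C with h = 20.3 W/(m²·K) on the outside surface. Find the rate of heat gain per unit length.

q′ ≈ 3.29 W/m

For a radial system each layer contributes R = ln(r_out/r_in)/(2πkL); films add R = 1/(hA).
R_stainless steel pipe wall = ln(38.7/35)/(2π×16.7×1) = 9.577×10^-4 K/W
R_glass-fibre batt = ln(93.7/38.7)/(2π×0.0469×1) = 3.001 K/W
R_mineral wool = ln(153.7/93.7)/(2π×0.0325×1) = 2.424 K/W
R_outer film = 1/(h_o·2πr_oL) = 1/(20.3×2π×0.1537×1) = 0.05101 K/W
R_total = 5.476 K/W
Q = ΔT/R_total = 18/5.476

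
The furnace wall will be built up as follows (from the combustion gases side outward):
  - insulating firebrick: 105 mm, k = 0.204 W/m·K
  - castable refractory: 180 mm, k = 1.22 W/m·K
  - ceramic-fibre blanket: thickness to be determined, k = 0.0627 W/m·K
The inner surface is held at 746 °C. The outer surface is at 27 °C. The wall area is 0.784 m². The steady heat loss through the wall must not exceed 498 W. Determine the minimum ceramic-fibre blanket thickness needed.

L ≈ 29.4 mm

Series thermal resistances:
R_insulating firebrick = L/(kA) = 0.105/(0.204×0.784) = 0.6565 K/W
R_castable refractory = L/(kA) = 0.18/(1.22×0.784) = 0.1882 K/W
Sum of the known resistances R_other = 0.8447 K/W
Required total resistance R_tot = ΔT/Q_allow = 719/498 = 1.444 K/W
R_ceramic-fibre blanket = R_tot − R_other = 0.5991 K/W
L = R·k·A = 0.5991×0.0627×0.784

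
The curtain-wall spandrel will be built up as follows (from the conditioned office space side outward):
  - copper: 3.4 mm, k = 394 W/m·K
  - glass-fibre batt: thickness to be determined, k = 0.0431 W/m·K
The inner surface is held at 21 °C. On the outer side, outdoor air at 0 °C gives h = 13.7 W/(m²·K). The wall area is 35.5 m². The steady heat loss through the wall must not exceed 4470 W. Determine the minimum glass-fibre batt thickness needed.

L ≈ 4.04 mm

Treating each layer as a thermal resistance in series:
R_copper = L/(kA) = 0.0034/(394×35.5) = 2.431×10^-7 K/W
R_outer film = 1/(h_o·A) = 1/(13.7×35.5) = 0.002056 K/W
Sum of the known resistances R_other = 0.002056 K/W
Required total resistance R_tot = ΔT/Q_allow = 21/4470 = 0.004698 K/W
R_glass-fibre batt = R_tot − R_other = 0.002642 K/W
L = R·k·A = 0.002642×0.0431×35.5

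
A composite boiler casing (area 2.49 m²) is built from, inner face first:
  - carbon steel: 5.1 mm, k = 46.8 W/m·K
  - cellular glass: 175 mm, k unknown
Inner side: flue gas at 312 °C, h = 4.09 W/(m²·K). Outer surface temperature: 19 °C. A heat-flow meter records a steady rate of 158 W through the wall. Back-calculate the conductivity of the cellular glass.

Thermal resistances in series:
R_inner film = 1/(h_i·A) = 1/(4.09×2.49) = 0.09819 K/W
R_carbon steel = L/(kA) = 0.0051/(46.8×2.49) = 4.376×10^-5 K/W
Sum of known resistances R_other = 0.09824 K/W
Total R = ΔT/Q = 293/158 = 1.854 K/W
R_cellular glass = R_total − R_other = 1.756 K/W
k = L/(R·A) = 0.175/(1.756×2.49)

k ≈ 0.04 W/(m·K)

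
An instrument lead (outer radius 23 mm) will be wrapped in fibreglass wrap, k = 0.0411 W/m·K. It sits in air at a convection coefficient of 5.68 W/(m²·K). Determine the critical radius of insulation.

r_cr ≈ 7.24 mm

For a cylinder r_cr = k/h = 0.0411/5.68
r_cr = 7.24 mm; since the bare radius (23 mm) is above r_cr, any added insulation will reduce heat loss.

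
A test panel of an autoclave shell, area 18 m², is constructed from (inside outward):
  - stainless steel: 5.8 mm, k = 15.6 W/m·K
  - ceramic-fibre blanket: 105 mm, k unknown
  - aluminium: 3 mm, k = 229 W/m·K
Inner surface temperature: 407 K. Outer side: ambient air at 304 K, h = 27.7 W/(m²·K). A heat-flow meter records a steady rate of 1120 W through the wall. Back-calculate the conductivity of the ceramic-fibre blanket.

Model the wall as resistances in series:
R_stainless steel = L/(kA) = 0.0058/(15.6×18) = 2.066×10^-5 K/W
R_aluminium = L/(kA) = 0.003/(229×18) = 7.278×10^-7 K/W
R_outer film = 1/(h_o·A) = 1/(27.7×18) = 0.002006 K/W
Sum of known resistances R_other = 0.002027 K/W
Total R = ΔT/Q = 103/1120 = 0.09196 K/W
R_ceramic-fibre blanket = R_total − R_other = 0.08994 K/W
k = L/(R·A) = 0.105/(0.08994×18)

k ≈ 0.0649 W/(m·K)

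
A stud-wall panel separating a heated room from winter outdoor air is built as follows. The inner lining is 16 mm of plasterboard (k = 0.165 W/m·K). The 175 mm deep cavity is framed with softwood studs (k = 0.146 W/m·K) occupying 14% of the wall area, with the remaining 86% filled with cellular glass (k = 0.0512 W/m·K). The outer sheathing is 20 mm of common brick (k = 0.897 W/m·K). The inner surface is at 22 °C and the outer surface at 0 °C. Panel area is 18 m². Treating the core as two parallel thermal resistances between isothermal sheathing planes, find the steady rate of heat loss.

Sheathing layers in series; stud and cavity paths in parallel between them.
R_inner = 0.016/(0.165×18) = 0.005387 K/W
R_stud  = 0.175/(0.146×0.14×18) = 0.4756 K/W
R_cav   = 0.175/(0.0512×0.86×18) = 0.2208 K/W
1/R_core = 1/R_stud + 1/R_cav → R_core = 0.1508 K/W
R_outer = 0.02/(0.897×18) = 0.001239 K/W
R_total = 0.1574 K/W
Q = ΔT/R_total = 22/0.1574

Q ≈ 140 W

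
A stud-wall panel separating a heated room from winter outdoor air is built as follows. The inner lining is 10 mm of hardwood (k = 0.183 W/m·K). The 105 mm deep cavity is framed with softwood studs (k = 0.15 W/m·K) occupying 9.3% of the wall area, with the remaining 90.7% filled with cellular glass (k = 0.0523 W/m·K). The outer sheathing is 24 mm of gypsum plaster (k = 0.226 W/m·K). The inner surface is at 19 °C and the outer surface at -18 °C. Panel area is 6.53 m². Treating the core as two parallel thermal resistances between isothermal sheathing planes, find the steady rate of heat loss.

Q ≈ 129 W

Sheathing layers in series; stud and cavity paths in parallel between them.
R_inner = 0.01/(0.183×6.53) = 0.008368 K/W
R_stud  = 0.105/(0.15×0.093×6.53) = 1.153 K/W
R_cav   = 0.105/(0.0523×0.907×6.53) = 0.339 K/W
1/R_core = 1/R_stud + 1/R_cav → R_core = 0.2619 K/W
R_outer = 0.024/(0.226×6.53) = 0.01626 K/W
R_total = 0.2866 K/W
Q = ΔT/R_total = 37/0.2866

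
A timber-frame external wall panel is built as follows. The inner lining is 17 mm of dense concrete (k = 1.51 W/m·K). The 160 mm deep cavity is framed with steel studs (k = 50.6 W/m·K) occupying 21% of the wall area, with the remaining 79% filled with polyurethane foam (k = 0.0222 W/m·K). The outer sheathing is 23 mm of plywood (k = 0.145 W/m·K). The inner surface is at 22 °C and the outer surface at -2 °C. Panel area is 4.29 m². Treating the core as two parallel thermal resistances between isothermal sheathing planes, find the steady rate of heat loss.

Q ≈ 557 W

Sheathing layers in series; stud and cavity paths in parallel between them.
R_inner = 0.017/(1.51×4.29) = 0.002624 K/W
R_stud  = 0.16/(50.6×0.21×4.29) = 0.00351 K/W
R_cav   = 0.16/(0.0222×0.79×4.29) = 2.127 K/W
1/R_core = 1/R_stud + 1/R_cav → R_core = 0.003504 K/W
R_outer = 0.023/(0.145×4.29) = 0.03697 K/W
R_total = 0.0431 K/W
Q = ΔT/R_total = 24/0.0431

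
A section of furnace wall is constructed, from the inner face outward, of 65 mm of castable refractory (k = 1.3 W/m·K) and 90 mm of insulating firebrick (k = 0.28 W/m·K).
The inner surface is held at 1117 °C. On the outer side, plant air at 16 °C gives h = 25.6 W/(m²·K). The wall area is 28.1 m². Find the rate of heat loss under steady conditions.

Thermal resistances in series:
R_castable refractory = L/(kA) = 0.065/(1.3×28.1) = 0.001779 K/W
R_insulating firebrick = L/(kA) = 0.09/(0.28×28.1) = 0.01144 K/W
R_outer film = 1/(h_o·A) = 1/(25.6×28.1) = 0.00139 K/W
R_total = 0.01461 K/W
Q = ΔT / R_total = 1101 / 0.01461

Q ≈ 75400 W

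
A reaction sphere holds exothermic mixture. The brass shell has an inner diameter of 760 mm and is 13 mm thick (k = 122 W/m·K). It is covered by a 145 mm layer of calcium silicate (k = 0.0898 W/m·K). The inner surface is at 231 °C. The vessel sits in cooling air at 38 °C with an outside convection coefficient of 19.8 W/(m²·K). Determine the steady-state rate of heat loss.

Spherical conduction: R = (1/r_in − 1/r_out)/(4πk) per layer; series-sum.
R_brass shell = (1/0.38 − 1/0.393)/(4π×122) = 5.678×10^-5 K/W
R_calcium silicate = (1/0.393 − 1/0.538)/(4π×0.0898) = 0.6077 K/W
R_outer film = 1/(h·4πr_o²) = 1/(19.8×4π×0.538²) = 0.01389 K/W
R_total = 0.6217 K/W
Q = ΔT/R_total = 193/0.6217

Q ≈ 310 W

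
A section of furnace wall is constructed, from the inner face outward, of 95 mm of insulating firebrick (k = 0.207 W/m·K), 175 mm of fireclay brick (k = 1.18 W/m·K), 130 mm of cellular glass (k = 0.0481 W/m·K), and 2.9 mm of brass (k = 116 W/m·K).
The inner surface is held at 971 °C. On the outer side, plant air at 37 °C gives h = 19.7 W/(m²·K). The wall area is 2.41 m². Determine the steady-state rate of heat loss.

Thermal resistances in series:
R_insulating firebrick = L/(kA) = 0.095/(0.207×2.41) = 0.1904 K/W
R_fireclay brick = L/(kA) = 0.175/(1.18×2.41) = 0.06154 K/W
R_cellular glass = L/(kA) = 0.13/(0.0481×2.41) = 1.121 K/W
R_brass = L/(kA) = 0.0029/(116×2.41) = 1.037×10^-5 K/W
R_outer film = 1/(h_o·A) = 1/(19.7×2.41) = 0.02106 K/W
R_total = 1.394 K/W
Q = ΔT / R_total = 934 / 1.394

Q ≈ 670 W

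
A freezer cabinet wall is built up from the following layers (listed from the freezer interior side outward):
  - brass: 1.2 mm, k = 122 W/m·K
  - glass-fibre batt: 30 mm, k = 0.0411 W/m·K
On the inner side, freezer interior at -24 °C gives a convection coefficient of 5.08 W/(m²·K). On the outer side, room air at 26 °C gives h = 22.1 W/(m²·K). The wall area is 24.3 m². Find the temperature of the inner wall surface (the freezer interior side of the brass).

T ≈ -13.9 °C

Series thermal resistances:
R_inner film = 1/(h_i·A) = 1/(5.08×24.3) = 0.008101 K/W
R_brass = L/(kA) = 0.0012/(122×24.3) = 4.048×10^-7 K/W
R_glass-fibre batt = L/(kA) = 0.03/(0.0411×24.3) = 0.03004 K/W
R_outer film = 1/(h_o·A) = 1/(22.1×24.3) = 0.001862 K/W
R_total = 0.04 K/W;  Q = ΔT/R_total = 50/0.04 = 1250 W
T_interface = T_inner + Q·ΣR(inner→interface) = -24 + 1250×0.008101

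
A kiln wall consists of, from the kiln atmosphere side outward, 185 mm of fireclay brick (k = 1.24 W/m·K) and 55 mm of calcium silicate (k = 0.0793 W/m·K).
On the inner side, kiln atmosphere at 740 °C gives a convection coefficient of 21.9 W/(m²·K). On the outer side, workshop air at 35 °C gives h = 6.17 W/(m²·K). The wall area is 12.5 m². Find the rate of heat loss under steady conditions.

Model the wall as resistances in series:
R_inner film = 1/(h_i·A) = 1/(21.9×12.5) = 0.003653 K/W
R_fireclay brick = L/(kA) = 0.185/(1.24×12.5) = 0.01194 K/W
R_calcium silicate = L/(kA) = 0.055/(0.0793×12.5) = 0.05549 K/W
R_outer film = 1/(h_o·A) = 1/(6.17×12.5) = 0.01297 K/W
R_total = 0.08404 K/W
Q = ΔT / R_total = 705 / 0.08404

Q ≈ 8390 W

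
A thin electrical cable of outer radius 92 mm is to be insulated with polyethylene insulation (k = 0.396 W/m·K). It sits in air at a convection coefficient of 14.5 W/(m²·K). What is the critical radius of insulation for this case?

For a cylinder r_cr = k/h = 0.396/14.5
r_cr = 27.3 mm; since the bare radius (92 mm) is above r_cr, any added insulation will reduce heat loss.

r_cr ≈ 27.3 mm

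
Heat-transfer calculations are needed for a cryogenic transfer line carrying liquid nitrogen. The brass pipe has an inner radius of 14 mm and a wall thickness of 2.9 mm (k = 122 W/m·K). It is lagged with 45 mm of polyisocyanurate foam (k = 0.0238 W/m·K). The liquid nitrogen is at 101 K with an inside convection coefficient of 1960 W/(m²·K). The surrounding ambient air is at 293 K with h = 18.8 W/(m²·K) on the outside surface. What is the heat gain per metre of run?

For a radial system each layer contributes R = ln(r_out/r_in)/(2πkL); films add R = 1/(hA).
R_inner film = 1/(h_i·2πr₁L) = 1/(1960×2π×0.014×1) = 0.0058 K/W
R_brass pipe wall = ln(16.9/14)/(2π×122×1) = 2.456×10^-4 K/W
R_polyisocyanurate foam = ln(61.9/16.9)/(2π×0.0238×1) = 8.681 K/W
R_outer film = 1/(h_o·2πr_oL) = 1/(18.8×2π×0.0619×1) = 0.1368 K/W
R_total = 8.824 K/W
Q = ΔT/R_total = 192/8.824

q′ ≈ 21.8 W/m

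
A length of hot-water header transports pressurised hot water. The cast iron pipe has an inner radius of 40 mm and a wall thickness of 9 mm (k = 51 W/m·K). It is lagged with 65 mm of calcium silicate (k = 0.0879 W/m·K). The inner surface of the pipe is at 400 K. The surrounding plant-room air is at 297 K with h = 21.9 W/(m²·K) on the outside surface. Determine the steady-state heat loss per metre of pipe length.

q′ ≈ 64.6 W/m

Treating each annulus and film as a series resistance:
R_cast iron pipe wall = ln(49/40)/(2π×51×1) = 6.333×10^-4 K/W
R_calcium silicate = ln(114/49)/(2π×0.0879×1) = 1.529 K/W
R_outer film = 1/(h_o·2πr_oL) = 1/(21.9×2π×0.114×1) = 0.06375 K/W
R_total = 1.593 K/W
Q = ΔT/R_total = 103/1.593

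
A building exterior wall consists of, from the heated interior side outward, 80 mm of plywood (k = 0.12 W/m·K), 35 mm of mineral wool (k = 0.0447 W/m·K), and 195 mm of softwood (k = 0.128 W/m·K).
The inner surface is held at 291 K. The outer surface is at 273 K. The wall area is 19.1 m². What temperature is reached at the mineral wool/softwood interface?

T ≈ 282 K

Model the wall as resistances in series:
R_plywood = L/(kA) = 0.08/(0.12×19.1) = 0.0349 K/W
R_mineral wool = L/(kA) = 0.035/(0.0447×19.1) = 0.04099 K/W
R_softwood = L/(kA) = 0.195/(0.128×19.1) = 0.07976 K/W
R_total = 0.1557 K/W;  Q = ΔT/R_total = 18/0.1557 = 115.6 W
T_interface = T_inner − Q·ΣR(inner→interface) = 291 − 116×0.0759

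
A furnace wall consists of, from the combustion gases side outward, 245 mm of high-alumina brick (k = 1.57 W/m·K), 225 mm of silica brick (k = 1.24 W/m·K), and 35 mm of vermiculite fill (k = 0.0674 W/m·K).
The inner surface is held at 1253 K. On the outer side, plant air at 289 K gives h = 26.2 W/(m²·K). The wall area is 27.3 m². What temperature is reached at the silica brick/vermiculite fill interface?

T ≈ 889 K

Treating each layer as a thermal resistance in series:
R_high-alumina brick = L/(kA) = 0.245/(1.57×27.3) = 0.005716 K/W
R_silica brick = L/(kA) = 0.225/(1.24×27.3) = 0.006647 K/W
R_vermiculite fill = L/(kA) = 0.035/(0.0674×27.3) = 0.01902 K/W
R_outer film = 1/(h_o·A) = 1/(26.2×27.3) = 0.001398 K/W
R_total = 0.03278 K/W;  Q = ΔT/R_total = 964/0.03278 = 29410 W
T_interface = T_inner − Q·ΣR(inner→interface) = 1253 − 29400×0.01236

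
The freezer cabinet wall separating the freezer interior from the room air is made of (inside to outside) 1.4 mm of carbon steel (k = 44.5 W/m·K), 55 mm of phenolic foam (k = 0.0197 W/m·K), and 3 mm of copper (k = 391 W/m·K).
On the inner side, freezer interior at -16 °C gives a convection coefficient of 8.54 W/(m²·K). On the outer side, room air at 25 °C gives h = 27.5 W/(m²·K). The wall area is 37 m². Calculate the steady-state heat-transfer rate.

Model the wall as resistances in series:
R_inner film = 1/(h_i·A) = 1/(8.54×37) = 0.003165 K/W
R_carbon steel = L/(kA) = 0.0014/(44.5×37) = 8.503×10^-7 K/W
R_phenolic foam = L/(kA) = 0.055/(0.0197×37) = 0.07546 K/W
R_copper = L/(kA) = 0.003/(391×37) = 2.074×10^-7 K/W
R_outer film = 1/(h_o·A) = 1/(27.5×37) = 9.828×10^-4 K/W
R_total = 0.0796 K/W
Q = ΔT / R_total = 41 / 0.0796

Q ≈ 515 W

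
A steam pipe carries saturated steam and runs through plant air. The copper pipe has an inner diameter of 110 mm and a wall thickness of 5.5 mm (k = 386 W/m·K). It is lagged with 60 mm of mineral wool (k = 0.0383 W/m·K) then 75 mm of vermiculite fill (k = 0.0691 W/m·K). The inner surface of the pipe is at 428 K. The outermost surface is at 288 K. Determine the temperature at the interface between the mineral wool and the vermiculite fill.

T ≈ 327 K

Treating each annulus and film as a series resistance:
R_copper pipe wall = ln(60.5/55)/(2π×386×1) = 3.93×10^-5 K/W
R_mineral wool = ln(120.5/60.5)/(2π×0.0383×1) = 2.863 K/W
R_vermiculite fill = ln(195.5/120.5)/(2π×0.0691×1) = 1.115 K/W
R_total = 3.978 K/W
Q = ΔT/R_total = 140/3.978
Q = 35.2 W/m
T_interface = T_inner − Q·ΣR(inner→interface) = 428 − 35.2×2.863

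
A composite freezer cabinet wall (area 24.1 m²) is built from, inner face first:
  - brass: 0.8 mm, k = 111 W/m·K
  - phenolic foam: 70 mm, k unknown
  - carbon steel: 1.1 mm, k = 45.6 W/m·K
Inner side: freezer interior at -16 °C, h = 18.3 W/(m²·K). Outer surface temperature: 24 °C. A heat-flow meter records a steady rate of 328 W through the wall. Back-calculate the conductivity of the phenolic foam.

Using the resistance-network approach (series):
R_inner film = 1/(h_i·A) = 1/(18.3×24.1) = 0.002267 K/W
R_brass = L/(kA) = 0.0008/(111×24.1) = 2.991×10^-7 K/W
R_carbon steel = L/(kA) = 0.0011/(45.6×24.1) = 1.001×10^-6 K/W
Sum of known resistances R_other = 0.002269 K/W
Total R = ΔT/Q = 40/328 = 0.122 K/W
R_phenolic foam = R_total − R_other = 0.1197 K/W
k = L/(R·A) = 0.07/(0.1197×24.1)

k ≈ 0.0243 W/(m·K)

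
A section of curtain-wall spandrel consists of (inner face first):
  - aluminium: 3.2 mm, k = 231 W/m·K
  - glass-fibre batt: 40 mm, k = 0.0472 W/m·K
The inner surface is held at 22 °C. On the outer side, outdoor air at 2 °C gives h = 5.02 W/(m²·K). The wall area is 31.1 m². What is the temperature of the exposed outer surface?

T ≈ 5.81 °C

Thermal resistances in series:
R_aluminium = L/(kA) = 0.0032/(231×31.1) = 4.454×10^-7 K/W
R_glass-fibre batt = L/(kA) = 0.04/(0.0472×31.1) = 0.02725 K/W
R_outer film = 1/(h_o·A) = 1/(5.02×31.1) = 0.006405 K/W
R_total = 0.03366 K/W;  Q = ΔT/R_total = 20/0.03366 = 594.3 W
T_interface = T_inner − Q·ΣR(inner→interface) = 22 − 594×0.02725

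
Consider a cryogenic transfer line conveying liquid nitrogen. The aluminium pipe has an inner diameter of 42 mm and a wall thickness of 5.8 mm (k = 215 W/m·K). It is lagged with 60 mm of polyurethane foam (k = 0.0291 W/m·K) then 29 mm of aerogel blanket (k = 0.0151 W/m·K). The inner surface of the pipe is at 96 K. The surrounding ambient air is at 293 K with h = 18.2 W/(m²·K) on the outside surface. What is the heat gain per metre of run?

q′ ≈ 20.6 W/m

Per-layer cylindrical resistances, series-summed:
R_aluminium pipe wall = ln(26.8/21)/(2π×215×1) = 1.805×10^-4 K/W
R_polyurethane foam = ln(86.8/26.8)/(2π×0.0291×1) = 6.427 K/W
R_aerogel blanket = ln(115.8/86.8)/(2π×0.0151×1) = 3.038 K/W
R_outer film = 1/(h_o·2πr_oL) = 1/(18.2×2π×0.1158×1) = 0.07552 K/W
R_total = 9.541 K/W
Q = ΔT/R_total = 197/9.541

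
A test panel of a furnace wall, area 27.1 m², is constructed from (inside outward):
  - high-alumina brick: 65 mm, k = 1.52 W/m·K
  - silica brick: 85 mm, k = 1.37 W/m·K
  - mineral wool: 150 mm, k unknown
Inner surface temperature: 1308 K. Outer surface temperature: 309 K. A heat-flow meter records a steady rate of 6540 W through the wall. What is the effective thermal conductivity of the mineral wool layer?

k ≈ 0.0372 W/(m·K)

Thermal resistances in series:
R_high-alumina brick = L/(kA) = 0.065/(1.52×27.1) = 0.001578 K/W
R_silica brick = L/(kA) = 0.085/(1.37×27.1) = 0.002289 K/W
Sum of known resistances R_other = 0.003867 K/W
Total R = ΔT/Q = 999/6540 = 0.1528 K/W
R_mineral wool = R_total − R_other = 0.1489 K/W
k = L/(R·A) = 0.15/(0.1489×27.1)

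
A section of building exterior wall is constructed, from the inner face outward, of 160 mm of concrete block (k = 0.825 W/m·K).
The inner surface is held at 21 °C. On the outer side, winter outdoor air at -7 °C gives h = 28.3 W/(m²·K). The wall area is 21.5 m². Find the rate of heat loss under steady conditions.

Model the wall as resistances in series:
R_concrete block = L/(kA) = 0.16/(0.825×21.5) = 0.00902 K/W
R_outer film = 1/(h_o·A) = 1/(28.3×21.5) = 0.001644 K/W
R_total = 0.01066 K/W
Q = ΔT / R_total = 28 / 0.01066

Q ≈ 2630 W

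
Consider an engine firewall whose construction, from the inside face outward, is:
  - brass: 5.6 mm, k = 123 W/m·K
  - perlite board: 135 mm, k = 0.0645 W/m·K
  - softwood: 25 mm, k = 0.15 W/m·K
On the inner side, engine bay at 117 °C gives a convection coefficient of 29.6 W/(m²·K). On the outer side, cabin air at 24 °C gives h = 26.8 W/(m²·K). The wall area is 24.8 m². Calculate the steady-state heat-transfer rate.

Q ≈ 990 W

Treating each layer as a thermal resistance in series:
R_inner film = 1/(h_i·A) = 1/(29.6×24.8) = 0.001362 K/W
R_brass = L/(kA) = 0.0056/(123×24.8) = 1.836×10^-6 K/W
R_perlite board = L/(kA) = 0.135/(0.0645×24.8) = 0.0844 K/W
R_softwood = L/(kA) = 0.025/(0.15×24.8) = 0.00672 K/W
R_outer film = 1/(h_o·A) = 1/(26.8×24.8) = 0.001505 K/W
R_total = 0.09399 K/W
Q = ΔT / R_total = 93 / 0.09399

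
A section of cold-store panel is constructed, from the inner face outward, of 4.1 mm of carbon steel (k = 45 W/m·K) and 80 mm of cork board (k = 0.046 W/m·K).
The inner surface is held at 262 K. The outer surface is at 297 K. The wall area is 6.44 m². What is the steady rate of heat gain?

Treating each layer as a thermal resistance in series:
R_carbon steel = L/(kA) = 0.0041/(45×6.44) = 1.415×10^-5 K/W
R_cork board = L/(kA) = 0.08/(0.046×6.44) = 0.2701 K/W
R_total = 0.2701 K/W
Q = ΔT / R_total = 35 / 0.2701

Q ≈ 130 W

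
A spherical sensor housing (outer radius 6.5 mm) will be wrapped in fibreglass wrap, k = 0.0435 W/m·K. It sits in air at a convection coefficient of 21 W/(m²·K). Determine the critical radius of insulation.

For a sphere r_cr = 2k/h = 2×0.0435/21
r_cr = 4.14 mm; since the bare radius (6.5 mm) is above r_cr, any added insulation will reduce heat loss.

r_cr ≈ 4.14 mm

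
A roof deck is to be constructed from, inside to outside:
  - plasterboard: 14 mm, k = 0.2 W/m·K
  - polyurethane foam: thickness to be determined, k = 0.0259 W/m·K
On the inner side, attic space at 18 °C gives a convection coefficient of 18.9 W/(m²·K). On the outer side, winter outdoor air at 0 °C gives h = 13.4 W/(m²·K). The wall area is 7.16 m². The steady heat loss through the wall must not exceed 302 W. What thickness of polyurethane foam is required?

L ≈ 5.94 mm

Series thermal resistances:
R_inner film = 1/(h_i·A) = 1/(18.9×7.16) = 0.00739 K/W
R_plasterboard = L/(kA) = 0.014/(0.2×7.16) = 0.009777 K/W
R_outer film = 1/(h_o·A) = 1/(13.4×7.16) = 0.01042 K/W
Sum of the known resistances R_other = 0.02759 K/W
Required total resistance R_tot = ΔT/Q_allow = 18/302 = 0.0596 K/W
R_polyurethane foam = R_tot − R_other = 0.03201 K/W
L = R·k·A = 0.03201×0.0259×7.16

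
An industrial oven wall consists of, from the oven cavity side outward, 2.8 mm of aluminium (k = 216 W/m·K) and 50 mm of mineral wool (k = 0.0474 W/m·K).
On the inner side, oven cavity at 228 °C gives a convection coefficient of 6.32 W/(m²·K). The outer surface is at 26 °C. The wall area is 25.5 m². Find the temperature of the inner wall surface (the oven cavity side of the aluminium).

T ≈ 202 °C

Thermal resistances in series:
R_inner film = 1/(h_i·A) = 1/(6.32×25.5) = 0.006205 K/W
R_aluminium = L/(kA) = 0.0028/(216×25.5) = 5.084×10^-7 K/W
R_mineral wool = L/(kA) = 0.05/(0.0474×25.5) = 0.04137 K/W
R_total = 0.04757 K/W;  Q = ΔT/R_total = 202/0.04757 = 4246 W
T_interface = T_inner − Q·ΣR(inner→interface) = 228 − 4250×0.006205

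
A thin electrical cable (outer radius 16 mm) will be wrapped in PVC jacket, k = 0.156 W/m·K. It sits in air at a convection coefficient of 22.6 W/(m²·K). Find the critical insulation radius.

For a cylinder r_cr = k/h = 0.156/22.6
r_cr = 6.9 mm; since the bare radius (16 mm) is above r_cr, any added insulation will reduce heat loss.

r_cr ≈ 6.9 mm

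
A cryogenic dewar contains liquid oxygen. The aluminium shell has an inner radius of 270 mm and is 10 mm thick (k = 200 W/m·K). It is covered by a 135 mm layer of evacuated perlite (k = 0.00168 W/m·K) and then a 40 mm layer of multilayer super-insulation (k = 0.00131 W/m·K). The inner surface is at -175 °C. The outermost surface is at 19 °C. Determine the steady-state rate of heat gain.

Each spherical layer contributes R = (1/r_i − 1/r_o)/(4πk):
R_aluminium shell = (1/0.27 − 1/0.28)/(4π×200) = 5.263×10^-5 K/W
R_evacuated perlite = (1/0.28 − 1/0.415)/(4π×0.00168) = 55.03 K/W
R_multilayer super-insulation = (1/0.415 − 1/0.455)/(4π×0.00131) = 12.87 K/W
R_total = 67.9 K/W
Q = ΔT/R_total = 194/67.9

Q ≈ 2.86 W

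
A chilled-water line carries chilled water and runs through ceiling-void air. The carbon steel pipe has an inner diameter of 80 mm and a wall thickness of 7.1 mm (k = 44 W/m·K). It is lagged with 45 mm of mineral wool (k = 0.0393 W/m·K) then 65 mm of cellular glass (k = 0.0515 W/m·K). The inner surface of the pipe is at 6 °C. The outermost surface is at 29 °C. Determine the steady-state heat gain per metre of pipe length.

Treating each annulus and film as a series resistance:
R_carbon steel pipe wall = ln(47.1/40)/(2π×44×1) = 5.91×10^-4 K/W
R_mineral wool = ln(92.1/47.1)/(2π×0.0393×1) = 2.716 K/W
R_cellular glass = ln(157.1/92.1)/(2π×0.0515×1) = 1.65 K/W
R_total = 4.367 K/W
Q = ΔT/R_total = 23/4.367

q′ ≈ 5.27 W/m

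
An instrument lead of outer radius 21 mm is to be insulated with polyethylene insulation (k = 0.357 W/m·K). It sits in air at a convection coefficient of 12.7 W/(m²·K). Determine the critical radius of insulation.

For a cylinder r_cr = k/h = 0.357/12.7
r_cr = 28.1 mm; since the bare radius (21 mm) is below r_cr, adding a thin layer of insulation will *increase* heat loss.

r_cr ≈ 28.1 mm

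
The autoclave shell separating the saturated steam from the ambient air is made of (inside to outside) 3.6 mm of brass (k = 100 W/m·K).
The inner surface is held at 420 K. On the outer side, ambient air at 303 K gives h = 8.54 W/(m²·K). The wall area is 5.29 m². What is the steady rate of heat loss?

Thermal resistances in series:
R_brass = L/(kA) = 0.0036/(100×5.29) = 6.805×10^-6 K/W
R_outer film = 1/(h_o·A) = 1/(8.54×5.29) = 0.02214 K/W
R_total = 0.02214 K/W
Q = ΔT / R_total = 117 / 0.02214

Q ≈ 5280 W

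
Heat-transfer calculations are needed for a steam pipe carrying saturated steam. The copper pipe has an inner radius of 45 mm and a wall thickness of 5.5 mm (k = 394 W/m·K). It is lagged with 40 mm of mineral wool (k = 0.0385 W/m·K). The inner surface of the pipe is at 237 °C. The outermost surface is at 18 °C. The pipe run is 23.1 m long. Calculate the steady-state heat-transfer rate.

Q ≈ 2100 W

Treating each annulus and film as a series resistance:
R_copper pipe wall = ln(50.5/45)/(2π×394×23.1) = 2.016×10^-6 K/W
R_mineral wool = ln(90.5/50.5)/(2π×0.0385×23.1) = 0.1044 K/W
R_total = 0.1044 K/W
Q = ΔT/R_total = 219/0.1044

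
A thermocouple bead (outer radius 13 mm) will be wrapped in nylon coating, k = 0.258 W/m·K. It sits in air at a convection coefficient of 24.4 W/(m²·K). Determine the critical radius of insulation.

For a sphere r_cr = 2k/h = 2×0.258/24.4
r_cr = 21.1 mm; since the bare radius (13 mm) is below r_cr, adding a thin layer of insulation will *increase* heat loss.

r_cr ≈ 21.1 mm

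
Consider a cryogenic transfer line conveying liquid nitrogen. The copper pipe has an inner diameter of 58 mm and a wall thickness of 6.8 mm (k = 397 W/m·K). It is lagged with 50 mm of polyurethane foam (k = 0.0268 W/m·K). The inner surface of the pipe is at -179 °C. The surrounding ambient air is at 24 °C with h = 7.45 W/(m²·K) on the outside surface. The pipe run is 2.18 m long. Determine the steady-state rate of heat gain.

Radial resistances (cylindrical: R_cond = ln(r_o/r_i)/(2πkL), R_conv = 1/(h·2πrL)):
R_copper pipe wall = ln(35.8/29)/(2π×397×2.18) = 3.874×10^-5 K/W
R_polyurethane foam = ln(85.8/35.8)/(2π×0.0268×2.18) = 2.381 K/W
R_outer film = 1/(h_o·2πr_oL) = 1/(7.45×2π×0.0858×2.18) = 0.1142 K/W
R_total = 2.495 K/W
Q = ΔT/R_total = 203/2.495

Q ≈ 81.4 W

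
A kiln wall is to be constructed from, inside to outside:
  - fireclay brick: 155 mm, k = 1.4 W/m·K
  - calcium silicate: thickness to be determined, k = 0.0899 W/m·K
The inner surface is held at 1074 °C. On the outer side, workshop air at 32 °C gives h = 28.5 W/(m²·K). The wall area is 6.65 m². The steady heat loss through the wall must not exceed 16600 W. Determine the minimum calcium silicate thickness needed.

Series thermal resistances:
R_fireclay brick = L/(kA) = 0.155/(1.4×6.65) = 0.01665 K/W
R_outer film = 1/(h_o·A) = 1/(28.5×6.65) = 0.005276 K/W
Sum of the known resistances R_other = 0.02193 K/W
Required total resistance R_tot = ΔT/Q_allow = 1042/16600 = 0.06277 K/W
R_calcium silicate = R_tot − R_other = 0.04085 K/W
L = R·k·A = 0.04085×0.0899×6.65

L ≈ 24.4 mm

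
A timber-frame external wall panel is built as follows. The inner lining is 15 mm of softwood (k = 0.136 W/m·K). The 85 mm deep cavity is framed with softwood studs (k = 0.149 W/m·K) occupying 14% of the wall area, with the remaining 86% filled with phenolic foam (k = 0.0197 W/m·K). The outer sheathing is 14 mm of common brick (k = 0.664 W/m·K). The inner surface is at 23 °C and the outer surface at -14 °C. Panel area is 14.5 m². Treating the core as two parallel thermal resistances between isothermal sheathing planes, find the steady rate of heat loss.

Q ≈ 225 W

Sheathing layers in series; stud and cavity paths in parallel between them.
R_inner = 0.015/(0.136×14.5) = 0.007606 K/W
R_stud  = 0.085/(0.149×0.14×14.5) = 0.281 K/W
R_cav   = 0.085/(0.0197×0.86×14.5) = 0.346 K/W
1/R_core = 1/R_stud + 1/R_cav → R_core = 0.1551 K/W
R_outer = 0.014/(0.664×14.5) = 0.001454 K/W
R_total = 0.1641 K/W
Q = ΔT/R_total = 37/0.1641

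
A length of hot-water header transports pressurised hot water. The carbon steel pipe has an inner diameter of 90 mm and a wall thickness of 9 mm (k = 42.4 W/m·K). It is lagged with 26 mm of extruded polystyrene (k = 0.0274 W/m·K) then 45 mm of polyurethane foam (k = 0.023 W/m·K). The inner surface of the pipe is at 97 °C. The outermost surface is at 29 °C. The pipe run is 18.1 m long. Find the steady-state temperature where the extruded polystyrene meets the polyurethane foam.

Radial resistances (cylindrical: R_cond = ln(r_o/r_i)/(2πkL), R_conv = 1/(h·2πrL)):
R_carbon steel pipe wall = ln(54/45)/(2π×42.4×18.1) = 3.781×10^-5 K/W
R_extruded polystyrene = ln(80/54)/(2π×0.0274×18.1) = 0.1261 K/W
R_polyurethane foam = ln(125/80)/(2π×0.023×18.1) = 0.1706 K/W
R_total = 0.2968 K/W
Q = ΔT/R_total = 68/0.2968
Q = 229 W
T_interface = T_inner − Q·ΣR(inner→interface) = 97 − 229×0.1262

T ≈ 68.1 °C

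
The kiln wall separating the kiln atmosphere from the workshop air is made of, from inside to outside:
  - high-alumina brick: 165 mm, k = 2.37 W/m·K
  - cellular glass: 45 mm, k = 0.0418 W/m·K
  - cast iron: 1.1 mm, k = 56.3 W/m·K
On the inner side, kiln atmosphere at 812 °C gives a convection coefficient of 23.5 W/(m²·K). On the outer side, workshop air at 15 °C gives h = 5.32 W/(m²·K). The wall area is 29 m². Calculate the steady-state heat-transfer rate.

Q ≈ 16800 W

Model the wall as resistances in series:
R_inner film = 1/(h_i·A) = 1/(23.5×29) = 0.001467 K/W
R_high-alumina brick = L/(kA) = 0.165/(2.37×29) = 0.002401 K/W
R_cellular glass = L/(kA) = 0.045/(0.0418×29) = 0.03712 K/W
R_cast iron = L/(kA) = 0.0011/(56.3×29) = 6.737×10^-7 K/W
R_outer film = 1/(h_o·A) = 1/(5.32×29) = 0.006482 K/W
R_total = 0.04747 K/W
Q = ΔT / R_total = 797 / 0.04747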